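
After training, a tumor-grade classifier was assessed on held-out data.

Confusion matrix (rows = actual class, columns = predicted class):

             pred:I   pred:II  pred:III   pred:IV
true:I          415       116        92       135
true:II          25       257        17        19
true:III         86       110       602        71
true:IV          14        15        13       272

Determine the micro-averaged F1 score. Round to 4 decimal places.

0.6844

Micro-averaging pools counts across classes: ΣTP=1546, ΣFP=713, ΣFN=713.
Micro-F1 score = 2·TP/(2·TP+FP+FN) on pooled counts = 0.6844 (equals overall accuracy in single-label multiclass).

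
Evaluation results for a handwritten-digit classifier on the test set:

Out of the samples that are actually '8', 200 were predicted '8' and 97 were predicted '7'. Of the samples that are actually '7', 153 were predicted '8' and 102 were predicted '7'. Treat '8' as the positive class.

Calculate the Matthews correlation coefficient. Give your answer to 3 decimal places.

0.076

MCC = (TP·TN − FP·FN) / √((TP+FP)(TP+FN)(TN+FP)(TN+FN))
Numerator = 200·102 − 153·97 = 5559
Denominator = √(353·297·255·199) = √5320156545 = 72939.4032
MCC = 5559 / 72939.4032 = 0.076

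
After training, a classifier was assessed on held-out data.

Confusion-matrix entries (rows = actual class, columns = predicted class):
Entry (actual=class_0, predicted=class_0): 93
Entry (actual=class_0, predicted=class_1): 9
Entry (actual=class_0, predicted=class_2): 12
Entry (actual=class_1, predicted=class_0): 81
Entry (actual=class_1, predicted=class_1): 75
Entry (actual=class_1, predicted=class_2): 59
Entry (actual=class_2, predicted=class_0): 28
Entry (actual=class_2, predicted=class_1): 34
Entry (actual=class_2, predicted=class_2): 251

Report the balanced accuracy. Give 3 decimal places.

0.656

Balanced accuracy = mean of per-class recall.
  class_0: recall = 93/114 = 0.8158
  class_1: recall = 75/215 = 0.3488
  class_2: recall = 251/313 = 0.8019
Mean = (0.8158 + 0.3488 + 0.8019) / 3 = 0.656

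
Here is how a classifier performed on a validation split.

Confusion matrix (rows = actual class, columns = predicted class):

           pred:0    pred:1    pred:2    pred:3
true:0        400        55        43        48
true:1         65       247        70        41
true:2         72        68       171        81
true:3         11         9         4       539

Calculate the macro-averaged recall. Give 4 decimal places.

Per-class recall (TP/(TP+FN)):
  0: TP=400, FN=55+43+48=146 → 400/546 = 0.73260
  1: TP=247, FN=65+70+41=176 → 247/423 = 0.58392
  2: TP=171, FN=72+68+81=221 → 171/392 = 0.43622
  3: TP=539, FN=11+9+4=24 → 539/563 = 0.95737
Macro-recall = mean = (0.73260 + 0.58392 + 0.43622 + 0.95737) / 4 = 0.6775

0.6775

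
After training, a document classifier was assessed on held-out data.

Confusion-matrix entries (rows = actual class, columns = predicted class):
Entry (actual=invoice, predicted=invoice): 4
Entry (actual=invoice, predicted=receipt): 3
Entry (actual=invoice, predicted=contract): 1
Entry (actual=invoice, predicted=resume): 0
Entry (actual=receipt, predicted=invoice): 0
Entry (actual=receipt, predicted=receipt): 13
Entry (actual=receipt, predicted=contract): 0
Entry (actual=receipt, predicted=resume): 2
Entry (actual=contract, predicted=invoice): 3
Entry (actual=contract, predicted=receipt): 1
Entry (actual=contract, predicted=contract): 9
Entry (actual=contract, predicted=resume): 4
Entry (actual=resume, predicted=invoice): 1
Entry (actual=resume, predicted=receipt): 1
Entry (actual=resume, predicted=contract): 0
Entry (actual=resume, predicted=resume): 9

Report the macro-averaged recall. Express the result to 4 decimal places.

0.6786

Per-class recall (TP/(TP+FN)):
  invoice: TP=4, FN=3+1+0=4 → 4/8 = 0.50000
  receipt: TP=13, FN=0+0+2=2 → 13/15 = 0.86667
  contract: TP=9, FN=3+1+4=8 → 9/17 = 0.52941
  resume: TP=9, FN=1+1+0=2 → 9/11 = 0.81818
Macro-recall = mean = (0.50000 + 0.86667 + 0.52941 + 0.81818) / 4 = 0.6786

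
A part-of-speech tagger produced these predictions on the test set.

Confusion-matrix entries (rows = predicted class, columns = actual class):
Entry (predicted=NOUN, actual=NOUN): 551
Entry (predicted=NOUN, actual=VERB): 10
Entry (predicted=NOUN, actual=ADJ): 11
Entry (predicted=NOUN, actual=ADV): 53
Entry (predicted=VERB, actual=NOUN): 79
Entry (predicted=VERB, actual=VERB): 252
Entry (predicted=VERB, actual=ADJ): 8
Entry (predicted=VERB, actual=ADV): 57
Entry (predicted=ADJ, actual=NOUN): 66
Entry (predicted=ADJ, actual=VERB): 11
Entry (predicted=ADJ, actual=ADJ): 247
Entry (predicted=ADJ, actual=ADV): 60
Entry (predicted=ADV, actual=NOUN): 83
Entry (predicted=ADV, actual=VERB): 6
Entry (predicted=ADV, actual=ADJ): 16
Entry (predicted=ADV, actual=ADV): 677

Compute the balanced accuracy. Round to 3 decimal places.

0.821

Balanced accuracy = mean of per-class recall.
  NOUN: recall = 551/779 = 0.7073
  VERB: recall = 252/279 = 0.9032
  ADJ: recall = 247/282 = 0.8759
  ADV: recall = 677/847 = 0.7993
Mean = (0.7073 + 0.9032 + 0.8759 + 0.7993) / 4 = 0.821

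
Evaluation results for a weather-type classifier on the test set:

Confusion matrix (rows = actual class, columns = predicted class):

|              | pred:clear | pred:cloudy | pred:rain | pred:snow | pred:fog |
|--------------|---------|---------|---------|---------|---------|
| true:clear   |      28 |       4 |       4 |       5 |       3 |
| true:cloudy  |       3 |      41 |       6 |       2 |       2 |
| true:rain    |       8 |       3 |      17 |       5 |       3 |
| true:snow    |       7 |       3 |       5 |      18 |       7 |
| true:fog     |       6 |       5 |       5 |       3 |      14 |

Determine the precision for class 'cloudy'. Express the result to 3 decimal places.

One-vs-rest for 'cloudy': TP = diagonal; FP = other classes predicted 'cloudy'; FN = 'cloudy' predicted as other.
precision = TP/(TP+FP).
cloudy: TP=41, FP=4+3+3+5=15 → 41/56 = 0.7321

0.732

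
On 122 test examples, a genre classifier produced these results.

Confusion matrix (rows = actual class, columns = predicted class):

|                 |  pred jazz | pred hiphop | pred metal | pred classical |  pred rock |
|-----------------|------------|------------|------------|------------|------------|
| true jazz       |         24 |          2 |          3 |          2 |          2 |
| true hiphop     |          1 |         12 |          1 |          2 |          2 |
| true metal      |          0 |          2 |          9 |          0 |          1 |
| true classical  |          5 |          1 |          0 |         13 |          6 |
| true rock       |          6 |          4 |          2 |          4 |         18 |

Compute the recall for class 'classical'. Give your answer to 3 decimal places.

0.520

Treat 'classical' as positive and all other classes as negative.
recall = TP/(TP+FN).
classical: TP=13, FN=5+1+0+6=12 → 13/25 = 0.5200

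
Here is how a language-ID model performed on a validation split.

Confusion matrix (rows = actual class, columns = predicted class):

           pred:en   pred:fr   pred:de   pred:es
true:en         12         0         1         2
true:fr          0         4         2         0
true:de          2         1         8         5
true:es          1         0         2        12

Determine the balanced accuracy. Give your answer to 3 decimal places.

0.692

Balanced accuracy = mean of per-class recall.
  en: recall = 12/15 = 0.8000
  fr: recall = 4/6 = 0.6667
  de: recall = 8/16 = 0.5000
  es: recall = 12/15 = 0.8000
Mean = (0.8000 + 0.6667 + 0.5000 + 0.8000) / 4 = 0.692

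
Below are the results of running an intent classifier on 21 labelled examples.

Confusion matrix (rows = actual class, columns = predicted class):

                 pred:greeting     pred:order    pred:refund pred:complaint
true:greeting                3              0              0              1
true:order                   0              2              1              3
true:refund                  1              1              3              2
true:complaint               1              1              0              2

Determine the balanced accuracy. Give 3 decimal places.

Balanced accuracy = mean of per-class recall.
  greeting: recall = 3/4 = 0.7500
  order: recall = 2/6 = 0.3333
  refund: recall = 3/7 = 0.4286
  complaint: recall = 2/4 = 0.5000
Mean = (0.7500 + 0.3333 + 0.4286 + 0.5000) / 4 = 0.503

0.503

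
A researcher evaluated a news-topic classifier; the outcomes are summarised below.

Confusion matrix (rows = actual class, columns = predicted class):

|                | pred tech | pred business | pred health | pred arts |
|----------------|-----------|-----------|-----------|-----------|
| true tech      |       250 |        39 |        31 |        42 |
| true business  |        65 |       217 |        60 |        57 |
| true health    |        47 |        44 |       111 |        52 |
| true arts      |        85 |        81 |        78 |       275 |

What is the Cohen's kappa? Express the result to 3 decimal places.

0.402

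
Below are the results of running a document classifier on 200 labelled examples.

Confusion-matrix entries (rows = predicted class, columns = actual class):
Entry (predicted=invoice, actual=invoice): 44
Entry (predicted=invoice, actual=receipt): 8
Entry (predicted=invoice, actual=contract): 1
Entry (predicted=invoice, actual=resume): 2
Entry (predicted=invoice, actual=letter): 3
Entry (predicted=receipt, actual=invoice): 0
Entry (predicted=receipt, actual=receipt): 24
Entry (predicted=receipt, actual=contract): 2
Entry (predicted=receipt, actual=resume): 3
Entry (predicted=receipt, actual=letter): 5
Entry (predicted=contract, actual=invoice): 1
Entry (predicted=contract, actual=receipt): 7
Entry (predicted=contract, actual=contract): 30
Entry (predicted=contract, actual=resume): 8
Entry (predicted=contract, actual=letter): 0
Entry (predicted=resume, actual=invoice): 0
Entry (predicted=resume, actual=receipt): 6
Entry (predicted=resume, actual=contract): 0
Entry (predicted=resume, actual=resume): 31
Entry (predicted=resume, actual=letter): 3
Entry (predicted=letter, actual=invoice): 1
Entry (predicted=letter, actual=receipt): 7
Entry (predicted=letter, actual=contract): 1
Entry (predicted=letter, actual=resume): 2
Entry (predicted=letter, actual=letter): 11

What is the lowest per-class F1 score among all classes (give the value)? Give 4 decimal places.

0.5000

Per-class F1 score (2·TP/(2·TP+FP+FN)):
  invoice: TP=44, FP=8+1+2+3=14, FN=0+1+0+1=2 → 88/104 = 0.84615
  receipt: TP=24, FP=0+2+3+5=10, FN=8+7+6+7=28 → 48/86 = 0.55814
  contract: TP=30, FP=1+7+8+0=16, FN=1+2+0+1=4 → 60/80 = 0.75000
  resume: TP=31, FP=0+6+0+3=9, FN=2+3+8+2=15 → 62/86 = 0.72093
  letter: TP=11, FP=1+7+1+2=11, FN=3+5+0+3=11 → 22/44 = 0.50000
Lowest is class 'letter' with F1 score = 0.5000.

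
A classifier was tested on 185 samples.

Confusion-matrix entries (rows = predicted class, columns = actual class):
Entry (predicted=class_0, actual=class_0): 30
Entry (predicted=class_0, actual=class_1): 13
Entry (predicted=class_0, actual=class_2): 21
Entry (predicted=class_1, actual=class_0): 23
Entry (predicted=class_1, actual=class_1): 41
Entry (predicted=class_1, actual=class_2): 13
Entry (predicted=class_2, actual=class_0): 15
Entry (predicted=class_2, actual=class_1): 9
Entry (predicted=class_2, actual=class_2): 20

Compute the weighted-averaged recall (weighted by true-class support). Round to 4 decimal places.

0.4919

Per-class recall (TP/(TP+FN)):
  class_0: TP=30, FN=23+15=38 → 30/68 = 0.44118
  class_1: TP=41, FN=13+9=22 → 41/63 = 0.65079
  class_2: TP=20, FN=21+13=34 → 20/54 = 0.37037
Weighted-recall = Σ (supportᵢ/N)·recallᵢ with N=185: (68/185)·0.44118 + (63/185)·0.65079 + (54/185)·0.37037 = 0.4919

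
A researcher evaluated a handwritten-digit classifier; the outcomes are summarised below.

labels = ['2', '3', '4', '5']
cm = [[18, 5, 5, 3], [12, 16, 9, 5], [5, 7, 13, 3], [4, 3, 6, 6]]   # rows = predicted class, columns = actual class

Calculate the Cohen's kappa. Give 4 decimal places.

0.2445

Observed agreement pₒ = trace/N = 53/120 = 0.44167
Expected agreement pₑ = Σ (rowᵢ·colᵢ)/N² = (39·31 + 31·42 + 33·28 + 17·19)/120² = 0.26097
κ = (pₒ − pₑ)/(1 − pₑ) = (0.44167 − 0.26097)/(1 − 0.26097) = 0.2445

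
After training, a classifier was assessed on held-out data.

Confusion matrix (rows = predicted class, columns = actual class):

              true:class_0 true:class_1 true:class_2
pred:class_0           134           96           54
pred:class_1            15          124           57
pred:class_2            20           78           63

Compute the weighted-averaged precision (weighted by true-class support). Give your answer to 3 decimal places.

0.525

Per-class precision (TP/(TP+FP)):
  class_0: TP=134, FP=96+54=150 → 134/284 = 0.4718
  class_1: TP=124, FP=15+57=72 → 124/196 = 0.6327
  class_2: TP=63, FP=20+78=98 → 63/161 = 0.3913
Weighted-precision = Σ (supportᵢ/N)·precisionᵢ with N=641: (169/641)·0.4718 + (298/641)·0.6327 + (174/641)·0.3913 = 0.525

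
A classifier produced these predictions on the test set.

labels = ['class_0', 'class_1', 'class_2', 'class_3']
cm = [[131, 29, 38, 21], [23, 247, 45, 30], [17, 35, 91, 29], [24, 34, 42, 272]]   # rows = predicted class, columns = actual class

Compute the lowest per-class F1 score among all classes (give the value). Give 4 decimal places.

0.4691

Per-class F1 score (2·TP/(2·TP+FP+FN)):
  class_0: TP=131, FP=29+38+21=88, FN=23+17+24=64 → 262/414 = 0.63285
  class_1: TP=247, FP=23+45+30=98, FN=29+35+34=98 → 494/690 = 0.71594
  class_2: TP=91, FP=17+35+29=81, FN=38+45+42=125 → 182/388 = 0.46907
  class_3: TP=272, FP=24+34+42=100, FN=21+30+29=80 → 544/724 = 0.75138
Lowest is class 'class_2' with F1 score = 0.4691.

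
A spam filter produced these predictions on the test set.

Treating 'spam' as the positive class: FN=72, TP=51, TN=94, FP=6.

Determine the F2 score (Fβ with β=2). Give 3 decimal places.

Fβ = (1+β²)·TP / ((1+β²)·TP + β²·FN + FP), with β²=4
= 5·51 / (5·51 + 4·72 + 6) = 0.464

0.464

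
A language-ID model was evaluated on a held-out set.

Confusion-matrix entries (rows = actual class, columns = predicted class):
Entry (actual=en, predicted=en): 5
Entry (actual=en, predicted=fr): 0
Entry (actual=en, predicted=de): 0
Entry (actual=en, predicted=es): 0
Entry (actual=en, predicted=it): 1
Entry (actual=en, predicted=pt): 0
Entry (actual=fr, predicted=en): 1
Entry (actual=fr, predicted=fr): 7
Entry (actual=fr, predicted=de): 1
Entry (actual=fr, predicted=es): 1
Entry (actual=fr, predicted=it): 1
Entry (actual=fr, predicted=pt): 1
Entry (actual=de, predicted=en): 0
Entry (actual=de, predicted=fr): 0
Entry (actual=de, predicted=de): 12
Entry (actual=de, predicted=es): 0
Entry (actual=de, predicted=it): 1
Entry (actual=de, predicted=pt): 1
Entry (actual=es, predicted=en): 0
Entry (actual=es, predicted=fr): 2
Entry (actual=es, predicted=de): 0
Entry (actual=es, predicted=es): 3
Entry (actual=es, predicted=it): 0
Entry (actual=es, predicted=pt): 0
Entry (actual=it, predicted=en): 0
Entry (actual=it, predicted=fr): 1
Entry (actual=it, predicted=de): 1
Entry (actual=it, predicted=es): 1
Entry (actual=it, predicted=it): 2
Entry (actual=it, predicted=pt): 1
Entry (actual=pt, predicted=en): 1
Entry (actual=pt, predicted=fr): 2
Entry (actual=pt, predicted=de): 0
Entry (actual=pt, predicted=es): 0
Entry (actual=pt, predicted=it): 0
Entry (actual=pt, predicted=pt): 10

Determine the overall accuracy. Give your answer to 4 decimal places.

0.6964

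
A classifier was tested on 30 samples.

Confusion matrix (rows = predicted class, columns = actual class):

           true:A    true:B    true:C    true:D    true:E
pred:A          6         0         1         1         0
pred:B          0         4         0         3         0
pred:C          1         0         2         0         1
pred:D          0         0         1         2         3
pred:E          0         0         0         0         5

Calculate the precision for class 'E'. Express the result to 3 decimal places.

1.000

One-vs-rest for 'E': TP = diagonal; FP = other classes predicted 'E'; FN = 'E' predicted as other.
precision = TP/(TP+FP).
E: TP=5, FP=0+0+0+0=0 → 5/5 = 1.0000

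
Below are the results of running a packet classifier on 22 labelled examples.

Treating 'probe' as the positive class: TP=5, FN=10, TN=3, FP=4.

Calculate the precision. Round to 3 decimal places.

Precision = TP/(TP+FP) = 5/(5+4) = 5/9 = 0.556

0.556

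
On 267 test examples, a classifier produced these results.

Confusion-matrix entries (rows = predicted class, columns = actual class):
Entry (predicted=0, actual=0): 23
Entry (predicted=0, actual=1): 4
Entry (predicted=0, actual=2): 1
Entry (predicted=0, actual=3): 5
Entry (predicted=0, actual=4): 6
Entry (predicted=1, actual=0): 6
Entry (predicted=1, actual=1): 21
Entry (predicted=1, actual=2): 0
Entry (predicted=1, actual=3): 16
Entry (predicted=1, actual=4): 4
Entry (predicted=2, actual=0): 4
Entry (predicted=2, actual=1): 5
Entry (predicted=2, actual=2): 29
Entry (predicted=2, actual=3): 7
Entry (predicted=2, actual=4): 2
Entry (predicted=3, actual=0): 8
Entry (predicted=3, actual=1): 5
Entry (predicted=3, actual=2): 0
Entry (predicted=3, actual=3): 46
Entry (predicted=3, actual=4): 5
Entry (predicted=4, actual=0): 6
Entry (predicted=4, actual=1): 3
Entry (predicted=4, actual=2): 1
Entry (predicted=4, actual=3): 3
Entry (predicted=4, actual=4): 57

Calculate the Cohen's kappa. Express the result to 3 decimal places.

0.567

Observed agreement pₒ = trace/N = 176/267 = 0.6592
Expected agreement pₑ = Σ (rowᵢ·colᵢ)/N² = (47·39 + 38·47 + 31·47 + 77·64 + 74·70)/267² = 0.2130
κ = (pₒ − pₑ)/(1 − pₑ) = (0.6592 − 0.2130)/(1 − 0.2130) = 0.567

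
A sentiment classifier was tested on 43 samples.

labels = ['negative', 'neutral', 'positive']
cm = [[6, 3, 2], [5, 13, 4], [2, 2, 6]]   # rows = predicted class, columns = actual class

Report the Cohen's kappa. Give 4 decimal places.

0.3496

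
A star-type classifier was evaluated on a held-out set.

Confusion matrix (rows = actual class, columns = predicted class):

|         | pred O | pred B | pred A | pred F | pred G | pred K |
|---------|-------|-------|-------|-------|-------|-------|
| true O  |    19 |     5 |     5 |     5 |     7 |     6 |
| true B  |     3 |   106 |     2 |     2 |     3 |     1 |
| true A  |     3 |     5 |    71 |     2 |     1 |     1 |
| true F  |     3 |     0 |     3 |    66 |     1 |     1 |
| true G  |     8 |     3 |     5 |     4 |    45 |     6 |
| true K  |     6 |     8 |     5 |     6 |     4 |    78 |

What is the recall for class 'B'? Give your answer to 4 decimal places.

0.9060

One-vs-rest for 'B': TP = diagonal; FP = other classes predicted 'B'; FN = 'B' predicted as other.
recall = TP/(TP+FN).
B: TP=106, FN=3+2+2+3+1=11 → 106/117 = 0.90598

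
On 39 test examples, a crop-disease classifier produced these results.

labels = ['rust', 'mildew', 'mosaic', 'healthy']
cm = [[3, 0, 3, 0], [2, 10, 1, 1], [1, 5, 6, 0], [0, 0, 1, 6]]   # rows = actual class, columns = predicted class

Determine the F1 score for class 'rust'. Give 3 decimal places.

0.500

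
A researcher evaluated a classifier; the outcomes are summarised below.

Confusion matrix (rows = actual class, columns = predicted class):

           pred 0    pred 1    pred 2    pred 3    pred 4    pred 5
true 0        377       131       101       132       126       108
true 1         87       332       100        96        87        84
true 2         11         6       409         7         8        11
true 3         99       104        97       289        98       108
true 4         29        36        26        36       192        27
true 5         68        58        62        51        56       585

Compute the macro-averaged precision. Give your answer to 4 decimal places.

Per-class precision (TP/(TP+FP)):
  0: TP=377, FP=87+11+99+29+68=294 → 377/671 = 0.56185
  1: TP=332, FP=131+6+104+36+58=335 → 332/667 = 0.49775
  2: TP=409, FP=101+100+97+26+62=386 → 409/795 = 0.51447
  3: TP=289, FP=132+96+7+36+51=322 → 289/611 = 0.47300
  4: TP=192, FP=126+87+8+98+56=375 → 192/567 = 0.33862
  5: TP=585, FP=108+84+11+108+27=338 → 585/923 = 0.63380
Macro-precision = mean = (0.56185 + 0.49775 + 0.51447 + 0.47300 + 0.33862 + 0.63380) / 6 = 0.5032

0.5032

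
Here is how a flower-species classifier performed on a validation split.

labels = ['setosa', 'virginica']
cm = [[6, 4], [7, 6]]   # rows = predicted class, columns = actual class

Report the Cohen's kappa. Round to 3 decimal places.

0.059

Observed agreement pₒ = trace/N = 12/23 = 0.5217
Expected agreement pₑ = Σ (rowᵢ·colᵢ)/N² = (13·10 + 10·13)/23² = 0.4915
κ = (pₒ − pₑ)/(1 − pₑ) = (0.5217 − 0.4915)/(1 − 0.4915) = 0.059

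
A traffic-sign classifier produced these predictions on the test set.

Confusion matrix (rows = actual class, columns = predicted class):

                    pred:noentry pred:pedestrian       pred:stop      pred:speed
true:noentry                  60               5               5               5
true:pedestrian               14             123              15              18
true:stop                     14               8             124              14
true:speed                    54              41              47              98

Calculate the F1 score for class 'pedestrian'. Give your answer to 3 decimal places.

F1 score = 2·TP/(2·TP+FP+FN).
pedestrian: TP=123, FP=5+8+41=54, FN=14+15+18=47 → 246/347 = 0.7089

0.709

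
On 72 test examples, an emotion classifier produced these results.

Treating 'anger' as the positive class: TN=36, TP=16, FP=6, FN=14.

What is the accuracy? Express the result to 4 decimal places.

0.7222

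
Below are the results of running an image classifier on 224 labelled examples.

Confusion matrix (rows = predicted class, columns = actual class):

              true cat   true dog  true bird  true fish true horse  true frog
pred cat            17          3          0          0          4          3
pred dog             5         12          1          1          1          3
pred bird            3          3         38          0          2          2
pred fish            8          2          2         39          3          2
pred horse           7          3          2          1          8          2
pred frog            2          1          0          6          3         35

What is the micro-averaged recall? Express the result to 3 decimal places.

0.665

Micro-averaging pools counts across classes: ΣTP=149, ΣFP=75, ΣFN=75.
Micro-recall = TP/(TP+FN) on pooled counts = 0.665 (equals overall accuracy in single-label multiclass).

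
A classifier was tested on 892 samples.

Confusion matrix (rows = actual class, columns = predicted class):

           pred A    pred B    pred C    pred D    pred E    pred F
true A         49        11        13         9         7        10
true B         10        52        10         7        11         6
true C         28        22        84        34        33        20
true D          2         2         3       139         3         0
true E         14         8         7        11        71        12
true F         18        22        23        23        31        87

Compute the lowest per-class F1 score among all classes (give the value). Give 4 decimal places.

0.4455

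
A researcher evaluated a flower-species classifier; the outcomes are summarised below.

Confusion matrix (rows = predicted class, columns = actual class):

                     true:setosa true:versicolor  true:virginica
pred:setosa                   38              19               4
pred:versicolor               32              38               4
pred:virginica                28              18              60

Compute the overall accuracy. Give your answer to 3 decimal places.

Accuracy = trace / total = (38+38+60=136) / 241 = 136/241 = 0.564

0.564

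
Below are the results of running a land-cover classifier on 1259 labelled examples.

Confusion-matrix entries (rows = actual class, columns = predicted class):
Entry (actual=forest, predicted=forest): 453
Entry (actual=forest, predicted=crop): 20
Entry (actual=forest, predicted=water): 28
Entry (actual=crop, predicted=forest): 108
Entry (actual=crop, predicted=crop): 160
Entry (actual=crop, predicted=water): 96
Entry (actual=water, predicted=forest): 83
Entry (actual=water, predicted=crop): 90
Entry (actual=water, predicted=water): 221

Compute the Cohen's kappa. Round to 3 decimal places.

Observed agreement pₒ = trace/N = 834/1259 = 0.6624
Expected agreement pₑ = Σ (rowᵢ·colᵢ)/N² = (501·644 + 364·270 + 394·345)/1259² = 0.3513
κ = (pₒ − pₑ)/(1 − pₑ) = (0.6624 − 0.3513)/(1 − 0.3513) = 0.480

0.480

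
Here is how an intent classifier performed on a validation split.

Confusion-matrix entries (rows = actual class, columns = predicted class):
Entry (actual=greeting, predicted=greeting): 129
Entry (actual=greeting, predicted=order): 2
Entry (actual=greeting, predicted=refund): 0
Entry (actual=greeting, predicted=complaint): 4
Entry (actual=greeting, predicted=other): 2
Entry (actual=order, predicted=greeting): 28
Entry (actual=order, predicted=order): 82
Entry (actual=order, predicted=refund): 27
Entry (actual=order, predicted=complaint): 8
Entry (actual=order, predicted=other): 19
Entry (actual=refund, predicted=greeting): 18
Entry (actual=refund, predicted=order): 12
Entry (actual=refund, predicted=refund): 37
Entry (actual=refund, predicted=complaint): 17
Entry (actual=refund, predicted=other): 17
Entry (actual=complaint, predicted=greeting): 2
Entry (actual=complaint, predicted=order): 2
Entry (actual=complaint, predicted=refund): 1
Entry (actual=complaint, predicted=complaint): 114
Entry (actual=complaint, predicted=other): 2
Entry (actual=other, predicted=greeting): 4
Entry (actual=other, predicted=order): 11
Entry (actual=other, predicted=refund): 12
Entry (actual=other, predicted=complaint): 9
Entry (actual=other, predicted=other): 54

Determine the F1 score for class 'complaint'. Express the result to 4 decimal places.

Treat 'complaint' as positive and all other classes as negative.
F1 score = 2·TP/(2·TP+FP+FN).
complaint: TP=114, FP=4+8+17+9=38, FN=2+2+1+2=7 → 228/273 = 0.83516

0.8352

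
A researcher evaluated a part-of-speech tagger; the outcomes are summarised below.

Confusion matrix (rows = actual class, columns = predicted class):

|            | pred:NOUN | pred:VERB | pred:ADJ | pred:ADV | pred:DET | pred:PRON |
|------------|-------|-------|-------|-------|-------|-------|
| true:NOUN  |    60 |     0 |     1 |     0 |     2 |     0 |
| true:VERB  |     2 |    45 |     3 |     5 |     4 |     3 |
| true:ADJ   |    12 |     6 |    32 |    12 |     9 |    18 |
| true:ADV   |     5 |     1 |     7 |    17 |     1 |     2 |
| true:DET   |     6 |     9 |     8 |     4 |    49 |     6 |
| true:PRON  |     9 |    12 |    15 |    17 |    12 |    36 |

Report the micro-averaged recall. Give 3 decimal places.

0.556

Micro-averaging pools counts across classes: ΣTP=239, ΣFP=191, ΣFN=191.
Micro-recall = TP/(TP+FN) on pooled counts = 0.556 (equals overall accuracy in single-label multiclass).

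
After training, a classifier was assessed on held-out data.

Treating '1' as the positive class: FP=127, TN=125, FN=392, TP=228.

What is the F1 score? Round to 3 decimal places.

Precision = TP/(TP+FP) = 228/355 = 0.6423
Recall = TP/(TP+FN) = 228/620 = 0.3677
F1 = 2·TP/(2·TP+FP+FN) = 456/975 = 0.468

0.468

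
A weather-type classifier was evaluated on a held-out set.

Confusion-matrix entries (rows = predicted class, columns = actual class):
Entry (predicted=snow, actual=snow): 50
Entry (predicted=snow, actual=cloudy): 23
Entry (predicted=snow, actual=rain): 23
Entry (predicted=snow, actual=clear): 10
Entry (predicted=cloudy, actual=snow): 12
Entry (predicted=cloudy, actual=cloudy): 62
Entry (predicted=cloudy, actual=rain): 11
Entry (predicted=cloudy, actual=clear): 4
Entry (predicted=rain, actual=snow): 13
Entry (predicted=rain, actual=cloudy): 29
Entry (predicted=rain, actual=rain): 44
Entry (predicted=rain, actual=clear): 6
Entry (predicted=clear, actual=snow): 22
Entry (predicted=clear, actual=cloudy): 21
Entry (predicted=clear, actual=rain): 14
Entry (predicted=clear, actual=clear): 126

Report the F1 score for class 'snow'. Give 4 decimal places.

F1 score = 2·TP/(2·TP+FP+FN).
snow: TP=50, FP=23+23+10=56, FN=12+13+22=47 → 100/203 = 0.49261

0.4926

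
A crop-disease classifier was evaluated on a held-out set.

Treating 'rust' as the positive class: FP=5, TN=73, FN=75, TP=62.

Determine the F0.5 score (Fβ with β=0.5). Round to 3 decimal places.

0.765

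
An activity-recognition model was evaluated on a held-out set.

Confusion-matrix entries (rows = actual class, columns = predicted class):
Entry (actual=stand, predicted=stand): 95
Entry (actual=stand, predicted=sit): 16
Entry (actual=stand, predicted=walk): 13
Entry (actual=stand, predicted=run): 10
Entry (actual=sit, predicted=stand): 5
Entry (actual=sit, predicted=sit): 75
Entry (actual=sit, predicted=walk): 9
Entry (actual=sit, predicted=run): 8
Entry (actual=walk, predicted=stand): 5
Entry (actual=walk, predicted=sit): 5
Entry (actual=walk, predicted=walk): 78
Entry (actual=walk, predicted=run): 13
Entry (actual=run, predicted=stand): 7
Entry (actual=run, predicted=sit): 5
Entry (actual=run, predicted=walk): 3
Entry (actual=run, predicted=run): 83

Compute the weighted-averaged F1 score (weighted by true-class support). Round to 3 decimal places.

0.770

Per-class F1 score (2·TP/(2·TP+FP+FN)):
  stand: TP=95, FP=5+5+7=17, FN=16+13+10=39 → 190/246 = 0.7724
  sit: TP=75, FP=16+5+5=26, FN=5+9+8=22 → 150/198 = 0.7576
  walk: TP=78, FP=13+9+3=25, FN=5+5+13=23 → 156/204 = 0.7647
  run: TP=83, FP=10+8+13=31, FN=7+5+3=15 → 166/212 = 0.7830
Weighted-F1 score = Σ (supportᵢ/N)·F1 scoreᵢ with N=430: (134/430)·0.7724 + (97/430)·0.7576 + (101/430)·0.7647 + (98/430)·0.7830 = 0.770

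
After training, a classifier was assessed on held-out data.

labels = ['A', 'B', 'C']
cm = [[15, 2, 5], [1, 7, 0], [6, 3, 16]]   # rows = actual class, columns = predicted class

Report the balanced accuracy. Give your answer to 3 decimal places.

0.732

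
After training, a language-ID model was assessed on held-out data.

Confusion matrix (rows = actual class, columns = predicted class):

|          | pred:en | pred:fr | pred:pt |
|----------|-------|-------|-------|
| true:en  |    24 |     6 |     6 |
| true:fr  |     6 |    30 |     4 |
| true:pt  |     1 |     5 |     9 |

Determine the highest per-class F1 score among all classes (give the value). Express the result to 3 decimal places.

0.741

Per-class F1 score (2·TP/(2·TP+FP+FN)):
  en: TP=24, FP=6+1=7, FN=6+6=12 → 48/67 = 0.7164
  fr: TP=30, FP=6+5=11, FN=6+4=10 → 60/81 = 0.7407
  pt: TP=9, FP=6+4=10, FN=1+5=6 → 18/34 = 0.5294
Highest is class 'fr' with F1 score = 0.741.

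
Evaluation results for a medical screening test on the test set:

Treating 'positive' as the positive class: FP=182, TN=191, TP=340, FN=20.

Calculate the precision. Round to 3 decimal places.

0.651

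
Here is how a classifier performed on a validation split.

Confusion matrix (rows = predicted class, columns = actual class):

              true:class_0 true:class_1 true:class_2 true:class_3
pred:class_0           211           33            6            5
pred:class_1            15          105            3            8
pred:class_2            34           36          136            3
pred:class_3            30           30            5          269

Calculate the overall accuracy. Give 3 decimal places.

0.776

Accuracy = trace / total = (211+105+136+269=721) / 929 = 721/929 = 0.776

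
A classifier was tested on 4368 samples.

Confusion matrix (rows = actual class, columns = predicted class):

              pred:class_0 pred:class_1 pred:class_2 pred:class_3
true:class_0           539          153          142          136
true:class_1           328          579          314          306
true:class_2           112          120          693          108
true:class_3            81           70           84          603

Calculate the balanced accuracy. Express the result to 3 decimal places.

0.581

Balanced accuracy = mean of per-class recall.
  class_0: recall = 539/970 = 0.5557
  class_1: recall = 579/1527 = 0.3792
  class_2: recall = 693/1033 = 0.6709
  class_3: recall = 603/838 = 0.7196
Mean = (0.5557 + 0.3792 + 0.6709 + 0.7196) / 4 = 0.581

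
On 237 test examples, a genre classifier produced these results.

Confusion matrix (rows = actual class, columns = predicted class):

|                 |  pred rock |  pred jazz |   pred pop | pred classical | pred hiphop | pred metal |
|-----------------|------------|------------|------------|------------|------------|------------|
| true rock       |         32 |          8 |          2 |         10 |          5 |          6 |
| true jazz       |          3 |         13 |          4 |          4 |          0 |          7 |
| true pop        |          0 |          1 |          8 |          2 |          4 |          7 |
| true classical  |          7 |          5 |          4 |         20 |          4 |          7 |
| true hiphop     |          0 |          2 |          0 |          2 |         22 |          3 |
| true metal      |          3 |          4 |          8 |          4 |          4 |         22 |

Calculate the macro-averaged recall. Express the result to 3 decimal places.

Per-class recall (TP/(TP+FN)):
  rock: TP=32, FN=8+2+10+5+6=31 → 32/63 = 0.5079
  jazz: TP=13, FN=3+4+4+0+7=18 → 13/31 = 0.4194
  pop: TP=8, FN=0+1+2+4+7=14 → 8/22 = 0.3636
  classical: TP=20, FN=7+5+4+4+7=27 → 20/47 = 0.4255
  hiphop: TP=22, FN=0+2+0+2+3=7 → 22/29 = 0.7586
  metal: TP=22, FN=3+4+8+4+4=23 → 22/45 = 0.4889
Macro-recall = mean = (0.5079 + 0.4194 + 0.3636 + 0.4255 + 0.7586 + 0.4889) / 6 = 0.494

0.494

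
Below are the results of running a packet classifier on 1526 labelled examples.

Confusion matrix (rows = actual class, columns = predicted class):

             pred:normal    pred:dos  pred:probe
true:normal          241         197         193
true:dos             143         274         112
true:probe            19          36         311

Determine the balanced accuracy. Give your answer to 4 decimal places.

Balanced accuracy = mean of per-class recall.
  normal: recall = 241/631 = 0.38193
  dos: recall = 274/529 = 0.51796
  probe: recall = 311/366 = 0.84973
Mean = (0.38193 + 0.51796 + 0.84973) / 3 = 0.5832

0.5832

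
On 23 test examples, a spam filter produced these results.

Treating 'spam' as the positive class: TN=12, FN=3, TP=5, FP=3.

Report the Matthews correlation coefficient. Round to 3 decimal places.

MCC = (TP·TN − FP·FN) / √((TP+FP)(TP+FN)(TN+FP)(TN+FN))
Numerator = 5·12 − 3·3 = 51
Denominator = √(8·8·15·15) = √14400 = 120.0000
MCC = 51 / 120.0000 = 0.425

0.425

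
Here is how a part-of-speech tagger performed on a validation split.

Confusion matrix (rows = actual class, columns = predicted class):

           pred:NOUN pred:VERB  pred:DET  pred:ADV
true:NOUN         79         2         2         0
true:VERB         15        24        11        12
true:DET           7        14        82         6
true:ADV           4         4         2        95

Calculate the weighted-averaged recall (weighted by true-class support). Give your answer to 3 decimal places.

0.780

Per-class recall (TP/(TP+FN)):
  NOUN: TP=79, FN=2+2+0=4 → 79/83 = 0.9518
  VERB: TP=24, FN=15+11+12=38 → 24/62 = 0.3871
  DET: TP=82, FN=7+14+6=27 → 82/109 = 0.7523
  ADV: TP=95, FN=4+4+2=10 → 95/105 = 0.9048
Weighted-recall = Σ (supportᵢ/N)·recallᵢ with N=359: (83/359)·0.9518 + (62/359)·0.3871 + (109/359)·0.7523 + (105/359)·0.9048 = 0.780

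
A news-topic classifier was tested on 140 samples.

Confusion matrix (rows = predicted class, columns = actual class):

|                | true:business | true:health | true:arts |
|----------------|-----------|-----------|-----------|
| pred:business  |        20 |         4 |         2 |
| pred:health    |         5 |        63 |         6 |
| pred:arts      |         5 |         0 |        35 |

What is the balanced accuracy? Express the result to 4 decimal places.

Balanced accuracy = mean of per-class recall.
  business: recall = 20/30 = 0.66667
  health: recall = 63/67 = 0.94030
  arts: recall = 35/43 = 0.81395
Mean = (0.66667 + 0.94030 + 0.81395) / 3 = 0.8070

0.8070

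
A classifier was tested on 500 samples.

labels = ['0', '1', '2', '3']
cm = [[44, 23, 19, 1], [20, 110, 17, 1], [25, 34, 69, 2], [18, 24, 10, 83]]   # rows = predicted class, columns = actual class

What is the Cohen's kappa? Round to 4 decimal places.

0.4777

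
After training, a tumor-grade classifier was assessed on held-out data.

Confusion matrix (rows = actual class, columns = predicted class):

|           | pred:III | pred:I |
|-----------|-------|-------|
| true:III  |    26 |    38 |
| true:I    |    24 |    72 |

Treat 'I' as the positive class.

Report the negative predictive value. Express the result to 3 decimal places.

0.520

NPV = TN/(TN+FN) = 26/(26+24) = 0.520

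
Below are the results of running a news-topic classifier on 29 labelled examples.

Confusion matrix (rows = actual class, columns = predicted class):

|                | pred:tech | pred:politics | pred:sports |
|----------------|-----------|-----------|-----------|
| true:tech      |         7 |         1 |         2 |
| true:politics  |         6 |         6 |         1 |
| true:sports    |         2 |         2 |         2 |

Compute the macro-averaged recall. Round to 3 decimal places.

Per-class recall (TP/(TP+FN)):
  tech: TP=7, FN=1+2=3 → 7/10 = 0.7000
  politics: TP=6, FN=6+1=7 → 6/13 = 0.4615
  sports: TP=2, FN=2+2=4 → 2/6 = 0.3333
Macro-recall = mean = (0.7000 + 0.4615 + 0.3333) / 3 = 0.498

0.498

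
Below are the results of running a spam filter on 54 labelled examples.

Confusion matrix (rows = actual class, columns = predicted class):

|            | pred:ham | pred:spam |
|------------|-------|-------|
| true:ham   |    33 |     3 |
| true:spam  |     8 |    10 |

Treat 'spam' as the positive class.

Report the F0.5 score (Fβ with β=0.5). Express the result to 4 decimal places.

0.7143

Fβ = (1+β²)·TP / ((1+β²)·TP + β²·FN + FP), with β²=1/4
= 1.25·10 / (1.25·10 + 0.25·8 + 3) = 0.7143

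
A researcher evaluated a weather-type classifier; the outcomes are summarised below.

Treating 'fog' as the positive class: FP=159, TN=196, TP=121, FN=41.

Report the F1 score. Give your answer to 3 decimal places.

Precision = TP/(TP+FP) = 121/280 = 0.4321
Recall = TP/(TP+FN) = 121/162 = 0.7469
F1 = 2·TP/(2·TP+FP+FN) = 242/442 = 0.548

0.548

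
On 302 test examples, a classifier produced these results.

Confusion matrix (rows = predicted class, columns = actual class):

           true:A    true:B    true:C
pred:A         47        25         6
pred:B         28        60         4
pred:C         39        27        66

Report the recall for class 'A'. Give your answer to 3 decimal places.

0.412

recall = TP/(TP+FN).
A: TP=47, FN=28+39=67 → 47/114 = 0.4123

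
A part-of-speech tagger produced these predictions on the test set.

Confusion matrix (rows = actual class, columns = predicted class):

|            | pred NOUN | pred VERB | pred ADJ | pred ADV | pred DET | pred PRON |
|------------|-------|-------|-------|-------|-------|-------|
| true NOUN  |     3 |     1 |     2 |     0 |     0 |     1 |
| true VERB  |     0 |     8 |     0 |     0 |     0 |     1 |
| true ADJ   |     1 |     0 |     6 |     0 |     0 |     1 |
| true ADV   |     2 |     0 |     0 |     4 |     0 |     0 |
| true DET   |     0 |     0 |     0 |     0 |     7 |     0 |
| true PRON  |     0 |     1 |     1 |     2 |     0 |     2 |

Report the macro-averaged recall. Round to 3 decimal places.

0.678

Per-class recall (TP/(TP+FN)):
  NOUN: TP=3, FN=1+2+0+0+1=4 → 3/7 = 0.4286
  VERB: TP=8, FN=0+0+0+0+1=1 → 8/9 = 0.8889
  ADJ: TP=6, FN=1+0+0+0+1=2 → 6/8 = 0.7500
  ADV: TP=4, FN=2+0+0+0+0=2 → 4/6 = 0.6667
  DET: TP=7, FN=0+0+0+0+0=0 → 7/7 = 1.0000
  PRON: TP=2, FN=0+1+1+2+0=4 → 2/6 = 0.3333
Macro-recall = mean = (0.4286 + 0.8889 + 0.7500 + 0.6667 + 1.0000 + 0.3333) / 6 = 0.678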